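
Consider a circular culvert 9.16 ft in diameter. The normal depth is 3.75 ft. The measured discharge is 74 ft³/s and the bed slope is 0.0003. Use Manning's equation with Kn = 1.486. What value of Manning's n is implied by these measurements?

For a circular section of diameter D = 9.16 ft at depth y = 3.75 ft, the central angle is θ = 2 arccos(1 − 2y/D) = 2.777 rad. Then A = (D²/8)(θ − sin θ) = 25.39 ft² and P = Dθ/2 = 12.72 ft.
Hydraulic radius R = A/P = 25.39/12.72 = 1.996 ft.
Rearranging Manning's equation: n = (1.486/Q) A R^(2/3) S^(1/2) = (1.486/74) × 25.39 × 1.996^(2/3) × √0.0003 = 0.014.

n = 0.014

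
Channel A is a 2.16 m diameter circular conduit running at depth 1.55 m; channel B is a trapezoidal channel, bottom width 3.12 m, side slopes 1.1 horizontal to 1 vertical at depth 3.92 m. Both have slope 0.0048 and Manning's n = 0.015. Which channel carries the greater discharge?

channel B

Channel A: For a circular section of diameter D = 2.16 m at depth y = 1.55 m, the central angle is θ = 2 arccos(1 − 2y/D) = 4.042 rad. Then A = (D²/8)(θ − sin θ) = 2.814 m² and P = Dθ/2 = 4.365 m. Hydraulic radius R = A/P = 2.814/4.365 = 0.6447 m. Q_A = (1/0.015)·2.814·0.6447^(2/3)·√0.0048 = 9.701 m³/s.
Channel B: With bottom width b = 3.12 m and side slope z = 1.1: A = (b + zy)y = (3.12 + 1.1×3.92)×3.92 = 29.13 m²; P = b + 2y√(1+z²) = 3.12 + 2×3.92×1.487 = 14.77 m. Hydraulic radius R = A/P = 29.13/14.77 = 1.972 m. Q_B = (1/0.015)·29.13·1.972^(2/3)·√0.0048 = 211.6 m³/s.
Q_A = 9.701 m³/s vs Q_B = 211.6 m³/s, so channel B carries more.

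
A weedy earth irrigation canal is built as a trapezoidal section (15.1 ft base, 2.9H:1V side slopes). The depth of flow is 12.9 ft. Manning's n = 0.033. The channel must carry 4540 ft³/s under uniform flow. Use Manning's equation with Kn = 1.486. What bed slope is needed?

With bottom width b = 15.1 ft and side slope z = 2.9: A = (b + zy)y = (15.1 + 2.9×12.9)×12.9 = 677.4 ft²; P = b + 2y√(1+z²) = 15.1 + 2×12.9×3.068 = 94.24 ft.
Hydraulic radius R = A/P = 677.4/94.24 = 7.188 ft.
From Manning's equation, S = [nQ / (1.486 A R^(2/3))]² = [0.033 × 4540 / (1.486 × 677.4 × 7.188^(2/3))]² = 0.0016.

S = 0.0016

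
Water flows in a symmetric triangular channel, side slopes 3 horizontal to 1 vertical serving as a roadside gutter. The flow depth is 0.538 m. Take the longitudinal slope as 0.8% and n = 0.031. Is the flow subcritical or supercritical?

subcritical

For a triangular section with side slope z = 3: A = zy² = 3×0.538² = 0.8683 m²; P = 2y√(1+z²) = 2×0.538×3.162 = 3.403 m.
Hydraulic radius R = A/P = 0.8683/3.403 = 0.2552 m.
V = (1/n) R^(2/3) √S = (1/0.031) × 0.2552^(2/3) × √0.008 = 1.161 m/s. Hydraulic depth D_h = A/T = 0.8683/3.228 = 0.269 m.
Froude number Fr = V/√(g·D_h) = 1.161/√(9.81×0.269) = 0.715, which is less than 1, so the flow is subcritical.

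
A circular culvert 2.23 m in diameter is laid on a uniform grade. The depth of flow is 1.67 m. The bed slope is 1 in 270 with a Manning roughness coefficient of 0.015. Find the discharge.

Q = 9.77 m³/s

For a circular section of diameter D = 2.23 m at depth y = 1.67 m, the central angle is θ = 2 arccos(1 − 2y/D) = 4.184 rad. Then A = (D²/8)(θ − sin θ) = 3.137 m² and P = Dθ/2 = 4.665 m.
Hydraulic radius R = A/P = 3.137/4.665 = 0.6726 m.
Manning's equation: Q = (1/n) A R^(2/3) S^(1/2) = (1/0.015) × 3.137 × 0.6726^(2/3) × 0.003704^(1/2) = 9.77 m³/s.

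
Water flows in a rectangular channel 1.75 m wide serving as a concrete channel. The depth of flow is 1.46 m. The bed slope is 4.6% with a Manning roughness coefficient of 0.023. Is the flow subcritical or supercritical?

Flow area A = b·y = 1.75 × 1.46 = 2.555 m². Wetted perimeter P = b + 2y = 1.75 + 2×1.46 = 4.67 m.
Hydraulic radius R = A/P = 2.555/4.67 = 0.5471 m.
V = (1/n) R^(2/3) √S = (1/0.023) × 0.5471^(2/3) × √0.046 = 6.238 m/s. Hydraulic depth D_h = A/T = 2.555/1.75 = 1.46 m.
Froude number Fr = V/√(g·D_h) = 6.238/√(9.81×1.46) = 1.65, which is greater than 1, so the flow is supercritical.

supercritical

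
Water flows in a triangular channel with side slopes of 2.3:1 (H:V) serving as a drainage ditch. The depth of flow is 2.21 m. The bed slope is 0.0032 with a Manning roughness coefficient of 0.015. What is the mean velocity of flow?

For a triangular section with side slope z = 2.3: A = zy² = 2.3×2.21² = 11.23 m²; P = 2y√(1+z²) = 2×2.21×2.508 = 11.09 m.
Hydraulic radius R = A/P = 11.23/11.09 = 1.013 m.
From Manning's equation, V = (1/n) R^(2/3) S^(1/2) = (1/0.015) × 1.013^(2/3) × 0.0032^(1/2) = 3.8 m/s.

V = 3.8 m/s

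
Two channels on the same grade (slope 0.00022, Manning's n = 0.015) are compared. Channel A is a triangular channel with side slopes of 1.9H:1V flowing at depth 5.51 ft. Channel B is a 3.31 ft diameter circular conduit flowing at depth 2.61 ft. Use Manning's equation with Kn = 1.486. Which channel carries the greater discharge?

channel A

Channel A: For a triangular section with side slope z = 1.9: A = zy² = 1.9×5.51² = 57.68 ft²; P = 2y√(1+z²) = 2×5.51×2.147 = 23.66 ft. Hydraulic radius R = A/P = 57.68/23.66 = 2.438 ft. Q_A = (1.486/0.015)·57.68·2.438^(2/3)·√0.00022 = 153.5 ft³/s.
Channel B: For a circular section of diameter D = 3.31 ft at depth y = 2.61 ft, the central angle is θ = 2 arccos(1 − 2y/D) = 4.372 rad. Then A = (D²/8)(θ − sin θ) = 7.278 ft² and P = Dθ/2 = 7.235 ft. Hydraulic radius R = A/P = 7.278/7.235 = 1.006 ft. Q_B = (1.486/0.015)·7.278·1.006^(2/3)·√0.00022 = 10.74 ft³/s.
Q_A = 153.5 ft³/s vs Q_B = 10.74 ft³/s, so channel A carries more.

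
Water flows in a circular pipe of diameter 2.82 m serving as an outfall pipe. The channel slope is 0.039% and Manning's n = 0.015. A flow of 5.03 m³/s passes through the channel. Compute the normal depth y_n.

Manning's equation rearranged: A R^(2/3) = nQ / (1·√S) = 0.015 × 5.03 / (√0.00039) = 3.821.
Trying y = 2.32 m: A R^(2/3) = 4.964 — high.
Trying y = 1.33 m: A R^(2/3) = 2.238 — low.
Trying y = 1.86 m: A R^(2/3) = 3.821 — ≈ 3.821.

y_n = 1.86 m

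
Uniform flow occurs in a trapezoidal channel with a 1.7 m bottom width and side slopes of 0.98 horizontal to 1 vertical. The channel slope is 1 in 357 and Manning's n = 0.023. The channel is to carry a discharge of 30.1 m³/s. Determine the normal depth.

Manning's equation rearranged: A R^(2/3) = nQ / (1·√S) = 0.023 × 30.1 / (√0.002801) = 13.08.
At y = 2.28 m: A R^(2/3) = 9.614 — too small.
At y = 3.05 m: A R^(2/3) = 17.87 — too large.
At y = 2.64 m: A R^(2/3) = 13.1 — close enough.

y_n = 2.64 m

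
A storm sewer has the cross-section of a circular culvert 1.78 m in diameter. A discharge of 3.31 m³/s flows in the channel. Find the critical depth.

At critical depth, Q² T / (g A³) = 1, i.e. A³/T = Q²/g = 3.31²/9.81 = 1.117.
At y = 1.15 m: A³/T = 2.888 — too large.
At y = 0.706 m: A³/T = 0.4458 — too small.
At y = 0.897 m: A³/T = 1.115 — close enough.

y_c = 0.897 m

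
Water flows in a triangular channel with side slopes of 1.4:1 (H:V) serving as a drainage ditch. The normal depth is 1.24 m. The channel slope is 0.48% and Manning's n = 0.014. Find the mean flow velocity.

V = 3.14 m/s

For a triangular section with side slope z = 1.4: A = zy² = 1.4×1.24² = 2.153 m²; P = 2y√(1+z²) = 2×1.24×1.72 = 4.267 m.
Hydraulic radius R = A/P = 2.153/4.267 = 0.5045 m.
From Manning's equation, V = (1/n) R^(2/3) S^(1/2) = (1/0.014) × 0.5045^(2/3) × 0.0048^(1/2) = 3.14 m/s.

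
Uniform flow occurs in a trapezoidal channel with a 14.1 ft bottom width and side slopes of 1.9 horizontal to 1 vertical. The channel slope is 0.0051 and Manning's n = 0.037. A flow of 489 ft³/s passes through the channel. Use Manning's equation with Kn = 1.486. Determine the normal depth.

y_n = 3.99 ft

Manning's equation rearranged: A R^(2/3) = nQ / (1.486·√S) = 0.037 × 489 / (1.486 × √0.0051) = 170.5.
At y = 5.1 ft: A R^(2/3) = 272.7 — too large.
At y = 2.79 ft: A R^(2/3) = 88.07 — too small.
At y = 3.99 ft: A R^(2/3) = 170.6 — close enough.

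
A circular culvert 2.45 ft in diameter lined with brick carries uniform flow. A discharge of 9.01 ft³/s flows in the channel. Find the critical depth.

At critical depth, Q² T / (g A³) = 1, i.e. A³/T = Q²/g = 9.01²/32.2 = 2.521.
Trying y = 0.854 ft: A³/T = 1.339 — short.
Trying y = 1.01 ft: A³/T = 2.554 — close enough.

y_c = 1.01 ft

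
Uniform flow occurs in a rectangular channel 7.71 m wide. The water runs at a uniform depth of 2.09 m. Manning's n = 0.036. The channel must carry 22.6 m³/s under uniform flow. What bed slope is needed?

Flow area A = b·y = 7.71 × 2.09 = 16.11 m². Wetted perimeter P = b + 2y = 7.71 + 2×2.09 = 11.89 m.
Hydraulic radius R = A/P = 16.11/11.89 = 1.355 m.
From Manning's equation, S = [nQ / (1 A R^(2/3))]² = [0.036 × 22.6 / (1 × 16.11 × 1.355^(2/3))]² = 0.0017.

S = 0.0017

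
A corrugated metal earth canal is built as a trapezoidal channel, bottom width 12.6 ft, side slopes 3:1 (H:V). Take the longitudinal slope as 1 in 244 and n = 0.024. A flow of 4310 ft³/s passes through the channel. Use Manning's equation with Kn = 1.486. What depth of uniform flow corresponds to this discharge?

Manning's equation rearranged: A R^(2/3) = nQ / (1.486·√S) = 0.024 × 4310 / (1.486 × √0.004098) = 1087.
Try y = 10.8 ft: A R^(2/3) = 1606 — high.
Try y = 6.65 ft: A R^(2/3) = 541.8 — low.
Try y = 9.1 ft: A R^(2/3) = 1086 — matches.

y_n = 9.1 ft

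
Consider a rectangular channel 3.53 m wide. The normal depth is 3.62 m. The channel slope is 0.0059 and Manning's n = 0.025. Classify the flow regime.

Flow area A = b·y = 3.53 × 3.62 = 12.78 m². Wetted perimeter P = b + 2y = 3.53 + 2×3.62 = 10.77 m.
Hydraulic radius R = A/P = 12.78/10.77 = 1.186 m.
V = (1/n) R^(2/3) √S = (1/0.025) × 1.186^(2/3) × √0.0059 = 3.443 m/s. Hydraulic depth D_h = A/T = 12.78/3.53 = 3.62 m.
Froude number Fr = V/√(g·D_h) = 3.443/√(9.81×3.62) = 0.578, which is less than 1, so the flow is subcritical.

subcritical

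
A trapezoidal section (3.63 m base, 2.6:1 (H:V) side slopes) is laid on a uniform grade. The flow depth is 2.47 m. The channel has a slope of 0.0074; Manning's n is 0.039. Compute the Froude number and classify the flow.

With bottom width b = 3.63 m and side slope z = 2.6: A = (b + zy)y = (3.63 + 2.6×2.47)×2.47 = 24.83 m²; P = b + 2y√(1+z²) = 3.63 + 2×2.47×2.786 = 17.39 m.
Hydraulic radius R = A/P = 24.83/17.39 = 1.428 m.
V = (1/n) R^(2/3) √S = (1/0.039) × 1.428^(2/3) × √0.0074 = 2.797 m/s. Hydraulic depth D_h = A/T = 24.83/16.47 = 1.507 m.
Froude number Fr = V/√(g·D_h) = 2.797/√(9.81×1.507) = 0.727, which is less than 1, so the flow is subcritical.

subcritical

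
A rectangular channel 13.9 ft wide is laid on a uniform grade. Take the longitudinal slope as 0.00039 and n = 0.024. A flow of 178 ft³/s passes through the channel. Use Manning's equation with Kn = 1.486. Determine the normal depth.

Manning's equation rearranged: A R^(2/3) = nQ / (1.486·√S) = 0.024 × 178 / (1.486 × √0.00039) = 145.6.
Trying y = 5.63 ft: A R^(2/3) = 166.7 — over.
Trying y = 5.1 ft: A R^(2/3) = 145.5 — ≈ 145.6.

y_n = 5.1 ft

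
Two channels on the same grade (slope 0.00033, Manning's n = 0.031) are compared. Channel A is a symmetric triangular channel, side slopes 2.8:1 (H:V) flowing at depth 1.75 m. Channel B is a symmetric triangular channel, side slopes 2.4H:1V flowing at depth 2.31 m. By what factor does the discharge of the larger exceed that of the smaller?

1.77

Channel A: For a triangular section with side slope z = 2.8: A = zy² = 2.8×1.75² = 8.575 m²; P = 2y√(1+z²) = 2×1.75×2.973 = 10.41 m. Hydraulic radius R = A/P = 8.575/10.41 = 0.824 m. Q_A = (1/0.031)·8.575·0.824^(2/3)·√0.00033 = 4.417 m³/s.
Channel B: For a triangular section with side slope z = 2.4: A = zy² = 2.4×2.31² = 12.81 m²; P = 2y√(1+z²) = 2×2.31×2.6 = 12.01 m. Hydraulic radius R = A/P = 12.81/12.01 = 1.066 m. Q_B = (1/0.031)·12.81·1.066^(2/3)·√0.00033 = 7.832 m³/s.
The larger discharge is 7.832 m³/s and the smaller is 4.417 m³/s; the ratio is 1.77.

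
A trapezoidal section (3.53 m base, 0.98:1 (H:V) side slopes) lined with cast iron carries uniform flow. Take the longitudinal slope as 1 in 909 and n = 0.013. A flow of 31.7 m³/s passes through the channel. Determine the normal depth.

Manning's equation rearranged: A R^(2/3) = nQ / (1·√S) = 0.013 × 31.7 / (√0.0011) = 12.42.
Trying y = 2.34 m: A R^(2/3) = 16.66 — high.
Trying y = 1.48 m: A R^(2/3) = 7.175 — low.
Trying y = 2 m: A R^(2/3) = 12.42 — matches.

y_n = 2 m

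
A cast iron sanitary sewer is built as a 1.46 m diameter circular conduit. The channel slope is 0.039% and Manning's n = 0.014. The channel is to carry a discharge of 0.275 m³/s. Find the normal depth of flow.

y_n = 0.474 m

Manning's equation rearranged: A R^(2/3) = nQ / (1·√S) = 0.014 × 0.275 / (√0.00039) = 0.195.
Try y = 0.588 m: A R^(2/3) = 0.2918 — over.
Try y = 0.407 m: A R^(2/3) = 0.1452 — short.
Try y = 0.474 m: A R^(2/3) = 0.1949 — close enough.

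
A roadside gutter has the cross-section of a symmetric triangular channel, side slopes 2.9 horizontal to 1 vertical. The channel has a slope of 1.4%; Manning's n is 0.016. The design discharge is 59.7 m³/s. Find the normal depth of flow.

Manning's equation rearranged: A R^(2/3) = nQ / (1·√S) = 0.016 × 59.7 / (√0.014) = 8.073.
Try y = 1.57 m: A R^(2/3) = 5.859 — too small.
Try y = 2.07 m: A R^(2/3) = 12.25 — too large.
Try y = 1.77 m: A R^(2/3) = 8.067 — close enough.

y_n = 1.77 m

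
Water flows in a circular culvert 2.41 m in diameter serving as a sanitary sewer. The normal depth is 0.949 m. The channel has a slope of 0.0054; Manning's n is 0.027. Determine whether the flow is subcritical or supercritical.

For a circular section of diameter D = 2.41 m at depth y = 0.949 m, the central angle is θ = 2 arccos(1 − 2y/D) = 2.713 rad. Then A = (D²/8)(θ − sin θ) = 1.669 m² and P = Dθ/2 = 3.27 m.
Hydraulic radius R = A/P = 1.669/3.27 = 0.5103 m.
V = (1/n) R^(2/3) √S = (1/0.027) × 0.5103^(2/3) × √0.0054 = 1.738 m/s. Hydraulic depth D_h = A/T = 1.669/2.355 = 0.7085 m.
Froude number Fr = V/√(g·D_h) = 1.738/√(9.81×0.7085) = 0.659, which is less than 1, so the flow is subcritical.

subcritical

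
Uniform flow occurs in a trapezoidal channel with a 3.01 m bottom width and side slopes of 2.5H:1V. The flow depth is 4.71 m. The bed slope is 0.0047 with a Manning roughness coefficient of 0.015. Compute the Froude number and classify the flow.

With bottom width b = 3.01 m and side slope z = 2.5: A = (b + zy)y = (3.01 + 2.5×4.71)×4.71 = 69.64 m²; P = b + 2y√(1+z²) = 3.01 + 2×4.71×2.693 = 28.37 m.
Hydraulic radius R = A/P = 69.64/28.37 = 2.454 m.
V = (1/n) R^(2/3) √S = (1/0.015) × 2.454^(2/3) × √0.0047 = 8.316 m/s. Hydraulic depth D_h = A/T = 69.64/26.56 = 2.622 m.
Froude number Fr = V/√(g·D_h) = 8.316/√(9.81×2.622) = 1.64, which is greater than 1, so the flow is supercritical.

supercritical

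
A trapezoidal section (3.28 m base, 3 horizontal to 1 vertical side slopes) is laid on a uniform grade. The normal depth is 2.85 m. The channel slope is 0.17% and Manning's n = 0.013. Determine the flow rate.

With bottom width b = 3.28 m and side slope z = 3: A = (b + zy)y = (3.28 + 3×2.85)×2.85 = 33.72 m²; P = b + 2y√(1+z²) = 3.28 + 2×2.85×3.162 = 21.3 m.
Hydraulic radius R = A/P = 33.72/21.3 = 1.583 m.
Manning's equation: Q = (1/n) A R^(2/3) S^(1/2) = (1/0.013) × 33.72 × 1.583^(2/3) × 0.0017^(1/2) = 145 m³/s.

Q = 145 m³/s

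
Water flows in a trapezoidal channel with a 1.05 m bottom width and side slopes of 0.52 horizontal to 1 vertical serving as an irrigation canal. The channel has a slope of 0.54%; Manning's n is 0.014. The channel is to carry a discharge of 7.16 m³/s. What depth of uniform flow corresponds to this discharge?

Manning's equation rearranged: A R^(2/3) = nQ / (1·√S) = 0.014 × 7.16 / (√0.0054) = 1.364.
At y = 1.56 m: A R^(2/3) = 2.147 — too large.
At y = 0.869 m: A R^(2/3) = 0.7479 — too small.
At y = 1.22 m: A R^(2/3) = 1.364 — ≈ 1.364.

y_n = 1.22 m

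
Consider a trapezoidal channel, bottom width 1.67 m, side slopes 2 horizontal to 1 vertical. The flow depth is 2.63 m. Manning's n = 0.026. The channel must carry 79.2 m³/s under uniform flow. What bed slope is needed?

S = 0.0085

With bottom width b = 1.67 m and side slope z = 2: A = (b + zy)y = (1.67 + 2×2.63)×2.63 = 18.23 m²; P = b + 2y√(1+z²) = 1.67 + 2×2.63×2.236 = 13.43 m.
Hydraulic radius R = A/P = 18.23/13.43 = 1.357 m.
From Manning's equation, S = [nQ / (1 A R^(2/3))]² = [0.026 × 79.2 / (1 × 18.23 × 1.357^(2/3))]² = 0.0085.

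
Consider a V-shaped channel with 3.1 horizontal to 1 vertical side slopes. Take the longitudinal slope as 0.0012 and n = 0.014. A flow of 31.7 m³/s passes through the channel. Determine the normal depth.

Manning's equation rearranged: A R^(2/3) = nQ / (1·√S) = 0.014 × 31.7 / (√0.0012) = 12.81.
At y = 2.4 m: A R^(2/3) = 19.51 — over.
At y = 1.43 m: A R^(2/3) = 4.904 — short.
At y = 2.05 m: A R^(2/3) = 12.81 — ≈ 12.81.

y_n = 2.05 m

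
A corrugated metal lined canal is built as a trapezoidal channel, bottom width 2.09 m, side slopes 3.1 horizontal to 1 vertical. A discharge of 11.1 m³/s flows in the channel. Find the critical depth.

At critical depth, Q² T / (g A³) = 1, i.e. A³/T = Q²/g = 11.1²/9.81 = 12.56.
At y = 0.786 m: A³/T = 6.468 — short.
At y = 0.929 m: A³/T = 12.54 — close enough.

y_c = 0.929 m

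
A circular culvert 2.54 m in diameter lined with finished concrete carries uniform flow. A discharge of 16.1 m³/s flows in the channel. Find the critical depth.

y_c = 1.83 m

At critical depth, Q² T / (g A³) = 1, i.e. A³/T = Q²/g = 16.1²/9.81 = 26.42.
Trying y = 1.28 m: A³/T = 6.597 — short.
Trying y = 2.1 m: A³/T = 46.78 — over.
Trying y = 1.83 m: A³/T = 26.19 — close enough.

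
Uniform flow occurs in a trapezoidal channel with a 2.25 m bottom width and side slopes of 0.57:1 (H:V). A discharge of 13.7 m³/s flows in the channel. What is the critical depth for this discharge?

At critical depth, Q² T / (g A³) = 1, i.e. A³/T = Q²/g = 13.7²/9.81 = 19.13.
Trying y = 1.6 m: A³/T = 31.79 — high.
Trying y = 1.38 m: A³/T = 19.25 — ≈ 19.13.

y_c = 1.38 m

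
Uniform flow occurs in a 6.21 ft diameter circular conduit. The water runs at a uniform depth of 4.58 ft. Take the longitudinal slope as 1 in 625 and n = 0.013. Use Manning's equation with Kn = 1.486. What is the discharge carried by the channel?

For a circular section of diameter D = 6.21 ft at depth y = 4.58 ft, the central angle is θ = 2 arccos(1 − 2y/D) = 4.132 rad. Then A = (D²/8)(θ − sin θ) = 23.95 ft² and P = Dθ/2 = 12.83 ft.
Hydraulic radius R = A/P = 23.95/12.83 = 1.867 ft.
Manning's equation: Q = (1.486/n) A R^(2/3) S^(1/2) = (1.486/0.013) × 23.95 × 1.867^(2/3) × 0.0016^(1/2) = 166 ft³/s.

Q = 166 ft³/s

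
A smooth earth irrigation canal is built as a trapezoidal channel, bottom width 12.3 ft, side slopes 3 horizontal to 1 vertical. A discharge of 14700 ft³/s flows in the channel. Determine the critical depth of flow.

At critical depth, Q² T / (g A³) = 1, i.e. A³/T = Q²/g = 14700²/32.2 = 6711000.
At y = 17.3 ft: A³/T = 11800000 — too large.
At y = 11.8 ft: A³/T = 2146000 — too small.
At y = 15.3 ft: A³/T = 6783000 — close enough.

y_c = 15.3 ft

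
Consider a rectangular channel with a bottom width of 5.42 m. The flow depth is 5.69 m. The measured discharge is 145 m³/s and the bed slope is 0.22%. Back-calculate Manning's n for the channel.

Flow area A = b·y = 5.42 × 5.69 = 30.84 m². Wetted perimeter P = b + 2y = 5.42 + 2×5.69 = 16.8 m.
Hydraulic radius R = A/P = 30.84/16.8 = 1.836 m.
Rearranging Manning's equation: n = (1/Q) A R^(2/3) S^(1/2) = (1/145) × 30.84 × 1.836^(2/3) × √0.0022 = 0.015.

n = 0.015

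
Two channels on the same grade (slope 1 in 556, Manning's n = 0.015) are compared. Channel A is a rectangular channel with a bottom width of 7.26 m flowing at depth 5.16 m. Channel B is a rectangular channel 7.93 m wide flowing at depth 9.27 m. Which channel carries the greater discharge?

channel B

Channel A: Flow area A = b·y = 7.26 × 5.16 = 37.46 m². Wetted perimeter P = b + 2y = 7.26 + 2×5.16 = 17.58 m. Hydraulic radius R = A/P = 37.46/17.58 = 2.131 m. Q_A = (1/0.015)·37.46·2.131^(2/3)·√0.001799 = 175.4 m³/s.
Channel B: Flow area A = b·y = 7.93 × 9.27 = 73.51 m². Wetted perimeter P = b + 2y = 7.93 + 2×9.27 = 26.47 m. Hydraulic radius R = A/P = 73.51/26.47 = 2.777 m. Q_B = (1/0.015)·73.51·2.777^(2/3)·√0.001799 = 410.6 m³/s.
Q_A = 175.4 m³/s vs Q_B = 410.6 m³/s, so channel B carries more.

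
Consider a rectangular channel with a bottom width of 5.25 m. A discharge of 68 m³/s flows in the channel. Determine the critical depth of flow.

y_c = 2.58 m

For a rectangular channel, critical depth y_c = (q²/g)^(1/3) where q = Q/b = 68/5.25 = 12.95 m²/s.
So y_c = (12.95²/9.81)^(1/3) = 2.58 m.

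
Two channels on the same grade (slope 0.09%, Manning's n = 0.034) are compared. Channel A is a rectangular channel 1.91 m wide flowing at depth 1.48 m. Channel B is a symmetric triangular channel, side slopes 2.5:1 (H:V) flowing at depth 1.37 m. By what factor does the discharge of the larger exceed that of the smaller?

1.76

Channel A: Flow area A = b·y = 1.91 × 1.48 = 2.827 m². Wetted perimeter P = b + 2y = 1.91 + 2×1.48 = 4.87 m. Hydraulic radius R = A/P = 2.827/4.87 = 0.5805 m. Q_A = (1/0.034)·2.827·0.5805^(2/3)·√0.0009 = 1.736 m³/s.
Channel B: For a triangular section with side slope z = 2.5: A = zy² = 2.5×1.37² = 4.692 m²; P = 2y√(1+z²) = 2×1.37×2.693 = 7.378 m. Hydraulic radius R = A/P = 4.692/7.378 = 0.636 m. Q_B = (1/0.034)·4.692·0.636^(2/3)·√0.0009 = 3.062 m³/s.
The larger discharge is 3.062 m³/s and the smaller is 1.736 m³/s; the ratio is 1.76.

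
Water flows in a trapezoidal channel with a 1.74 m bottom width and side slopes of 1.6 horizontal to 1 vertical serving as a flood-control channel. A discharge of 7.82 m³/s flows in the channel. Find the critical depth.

y_c = 0.951 m

At critical depth, Q² T / (g A³) = 1, i.e. A³/T = Q²/g = 7.82²/9.81 = 6.234.
Try y = 1.19 m: A³/T = 14.7 — high.
Try y = 0.951 m: A³/T = 6.239 — close enough.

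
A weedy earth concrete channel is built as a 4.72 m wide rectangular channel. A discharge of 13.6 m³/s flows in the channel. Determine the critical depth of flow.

For a rectangular channel, critical depth y_c = (q²/g)^(1/3) where q = Q/b = 13.6/4.72 = 2.881 m²/s.
So y_c = (2.881²/9.81)^(1/3) = 0.946 m.

y_c = 0.946 m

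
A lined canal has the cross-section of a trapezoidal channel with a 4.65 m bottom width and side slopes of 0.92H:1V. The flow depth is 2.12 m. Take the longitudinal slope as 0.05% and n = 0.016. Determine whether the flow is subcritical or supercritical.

subcritical

With bottom width b = 4.65 m and side slope z = 0.92: A = (b + zy)y = (4.65 + 0.92×2.12)×2.12 = 13.99 m²; P = b + 2y√(1+z²) = 4.65 + 2×2.12×1.359 = 10.41 m.
Hydraulic radius R = A/P = 13.99/10.41 = 1.344 m.
V = (1/n) R^(2/3) √S = (1/0.016) × 1.344^(2/3) × √0.0005 = 1.702 m/s. Hydraulic depth D_h = A/T = 13.99/8.551 = 1.636 m.
Froude number Fr = V/√(g·D_h) = 1.702/√(9.81×1.636) = 0.425, which is less than 1, so the flow is subcritical.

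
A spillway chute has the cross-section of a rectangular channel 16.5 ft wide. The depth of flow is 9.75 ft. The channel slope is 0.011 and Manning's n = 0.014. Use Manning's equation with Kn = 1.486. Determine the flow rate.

Q = 4860 ft³/s

Flow area A = b·y = 16.5 × 9.75 = 160.9 ft². Wetted perimeter P = b + 2y = 16.5 + 2×9.75 = 36 ft.
Hydraulic radius R = A/P = 160.9/36 = 4.469 ft.
Manning's equation: Q = (1.486/n) A R^(2/3) S^(1/2) = (1.486/0.014) × 160.9 × 4.469^(2/3) × 0.011^(1/2) = 4860 ft³/s.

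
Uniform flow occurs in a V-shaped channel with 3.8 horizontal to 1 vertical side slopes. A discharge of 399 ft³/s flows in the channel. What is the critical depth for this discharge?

At critical depth, Q² T / (g A³) = 1, i.e. A³/T = Q²/g = 399²/32.2 = 4944.
Try y = 4.07 ft: A³/T = 8063 — high.
Try y = 3.17 ft: A³/T = 2311 — low.
Try y = 3.69 ft: A³/T = 4939 — matches.

y_c = 3.69 ft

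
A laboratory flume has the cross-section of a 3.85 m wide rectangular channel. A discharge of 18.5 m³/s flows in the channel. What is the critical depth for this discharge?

y_c = 1.33 m

For a rectangular channel, critical depth y_c = (q²/g)^(1/3) where q = Q/b = 18.5/3.85 = 4.805 m²/s.
So y_c = (4.805²/9.81)^(1/3) = 1.33 m.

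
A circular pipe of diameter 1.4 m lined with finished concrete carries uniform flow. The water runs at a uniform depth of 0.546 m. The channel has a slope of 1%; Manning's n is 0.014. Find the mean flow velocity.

V = 3.16 m/s

For a circular section of diameter D = 1.4 m at depth y = 0.546 m, the central angle is θ = 2 arccos(1 − 2y/D) = 2.698 rad. Then A = (D²/8)(θ − sin θ) = 0.5558 m² and P = Dθ/2 = 1.889 m.
Hydraulic radius R = A/P = 0.5558/1.889 = 0.2943 m.
From Manning's equation, V = (1/n) R^(2/3) S^(1/2) = (1/0.014) × 0.2943^(2/3) × 0.01^(1/2) = 3.16 m/s.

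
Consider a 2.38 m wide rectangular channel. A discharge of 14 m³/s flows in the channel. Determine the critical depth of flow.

y_c = 1.52 m

For a rectangular channel, critical depth y_c = (q²/g)^(1/3) where q = Q/b = 14/2.38 = 5.882 m²/s.
So y_c = (5.882²/9.81)^(1/3) = 1.52 m.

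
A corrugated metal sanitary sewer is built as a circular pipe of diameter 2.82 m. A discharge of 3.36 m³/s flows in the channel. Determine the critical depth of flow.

y_c = 0.788 m

At critical depth, Q² T / (g A³) = 1, i.e. A³/T = Q²/g = 3.36²/9.81 = 1.151.
Trying y = 0.97 m: A³/T = 2.57 — over.
Trying y = 0.57 m: A³/T = 0.3249 — short.
Trying y = 0.788 m: A³/T = 1.149 — matches.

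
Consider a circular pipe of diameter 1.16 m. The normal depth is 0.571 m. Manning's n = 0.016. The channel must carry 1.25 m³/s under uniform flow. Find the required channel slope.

S = 0.00787

For a circular section of diameter D = 1.16 m at depth y = 0.571 m, the central angle is θ = 2 arccos(1 − 2y/D) = 3.111 rad. Then A = (D²/8)(θ − sin θ) = 0.518 m² and P = Dθ/2 = 1.804 m.
Hydraulic radius R = A/P = 0.518/1.804 = 0.2871 m.
From Manning's equation, S = [nQ / (1 A R^(2/3))]² = [0.016 × 1.25 / (1 × 0.518 × 0.2871^(2/3))]² = 0.00787.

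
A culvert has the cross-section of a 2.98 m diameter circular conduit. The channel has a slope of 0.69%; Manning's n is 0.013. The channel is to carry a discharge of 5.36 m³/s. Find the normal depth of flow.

y_n = 0.77 m

Manning's equation rearranged: A R^(2/3) = nQ / (1·√S) = 0.013 × 5.36 / (√0.0069) = 0.8388.
At y = 0.582 m: A R^(2/3) = 0.4783 — too small.
At y = 0.964 m: A R^(2/3) = 1.298 — too large.
At y = 0.77 m: A R^(2/3) = 0.8381 — ≈ 0.8388.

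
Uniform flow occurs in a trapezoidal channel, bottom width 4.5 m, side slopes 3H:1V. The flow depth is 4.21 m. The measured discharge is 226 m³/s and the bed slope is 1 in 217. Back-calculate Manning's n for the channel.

With bottom width b = 4.5 m and side slope z = 3: A = (b + zy)y = (4.5 + 3×4.21)×4.21 = 72.12 m²; P = b + 2y√(1+z²) = 4.5 + 2×4.21×3.162 = 31.13 m.
Hydraulic radius R = A/P = 72.12/31.13 = 2.317 m.
Rearranging Manning's equation: n = (1/Q) A R^(2/3) S^(1/2) = (1/226) × 72.12 × 2.317^(2/3) × √0.004608 = 0.0379.

n = 0.0379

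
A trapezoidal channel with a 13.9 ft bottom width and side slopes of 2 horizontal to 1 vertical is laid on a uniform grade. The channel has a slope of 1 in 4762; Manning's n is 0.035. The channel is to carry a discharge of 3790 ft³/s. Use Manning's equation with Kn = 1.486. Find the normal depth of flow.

y_n = 21.6 ft

Manning's equation rearranged: A R^(2/3) = nQ / (1.486·√S) = 0.035 × 3790 / (1.486 × √0.00021) = 6160.
Trying y = 23.9 ft: A R^(2/3) = 7819 — high.
Trying y = 16.8 ft: A R^(2/3) = 3443 — low.
Trying y = 21.6 ft: A R^(2/3) = 6160 — ≈ 6160.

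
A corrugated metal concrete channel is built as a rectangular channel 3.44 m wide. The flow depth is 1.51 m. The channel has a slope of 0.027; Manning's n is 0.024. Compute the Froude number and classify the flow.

supercritical

Flow area A = b·y = 3.44 × 1.51 = 5.194 m². Wetted perimeter P = b + 2y = 3.44 + 2×1.51 = 6.46 m.
Hydraulic radius R = A/P = 5.194/6.46 = 0.8041 m.
V = (1/n) R^(2/3) √S = (1/0.024) × 0.8041^(2/3) × √0.027 = 5.92 m/s. Hydraulic depth D_h = A/T = 5.194/3.44 = 1.51 m.
Froude number Fr = V/√(g·D_h) = 5.92/√(9.81×1.51) = 1.54, which is greater than 1, so the flow is supercritical.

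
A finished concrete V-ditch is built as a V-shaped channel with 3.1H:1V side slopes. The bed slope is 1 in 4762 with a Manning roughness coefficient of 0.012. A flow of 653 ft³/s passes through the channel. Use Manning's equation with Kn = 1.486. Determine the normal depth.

y_n = 7.19 ft

Manning's equation rearranged: A R^(2/3) = nQ / (1.486·√S) = 0.012 × 653 / (1.486 × √0.00021) = 363.9.
At y = 5.87 ft: A R^(2/3) = 211.9 — low.
At y = 7.19 ft: A R^(2/3) = 363.9 — close enough.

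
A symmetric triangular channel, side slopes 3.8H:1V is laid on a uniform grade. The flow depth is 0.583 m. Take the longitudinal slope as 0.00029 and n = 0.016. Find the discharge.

For a triangular section with side slope z = 3.8: A = zy² = 3.8×0.583² = 1.292 m²; P = 2y√(1+z²) = 2×0.583×3.929 = 4.582 m.
Hydraulic radius R = A/P = 1.292/4.582 = 0.2819 m.
Manning's equation: Q = (1/n) A R^(2/3) S^(1/2) = (1/0.016) × 1.292 × 0.2819^(2/3) × 0.00029^(1/2) = 0.591 m³/s.

Q = 0.591 m³/s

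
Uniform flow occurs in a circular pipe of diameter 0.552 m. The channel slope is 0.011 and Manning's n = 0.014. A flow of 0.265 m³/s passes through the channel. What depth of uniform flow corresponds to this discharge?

Manning's equation rearranged: A R^(2/3) = nQ / (1·√S) = 0.014 × 0.265 / (√0.011) = 0.03537.
Try y = 0.202 m: A R^(2/3) = 0.01827 — short.
Try y = 0.345 m: A R^(2/3) = 0.04566 — over.
Try y = 0.293 m: A R^(2/3) = 0.03532 — matches.

y_n = 0.293 m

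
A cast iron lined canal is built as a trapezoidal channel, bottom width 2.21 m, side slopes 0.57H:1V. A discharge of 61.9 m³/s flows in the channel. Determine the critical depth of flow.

At critical depth, Q² T / (g A³) = 1, i.e. A³/T = Q²/g = 61.9²/9.81 = 390.6.
Trying y = 4.11 m: A³/T = 950.1 — too large.
Trying y = 2.51 m: A³/T = 150.5 — too small.
Trying y = 3.25 m: A³/T = 389.1 — close enough.

y_c = 3.25 m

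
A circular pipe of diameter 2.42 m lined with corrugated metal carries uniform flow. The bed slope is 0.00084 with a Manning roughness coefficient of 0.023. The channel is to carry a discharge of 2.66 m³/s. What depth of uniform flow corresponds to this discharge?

y_n = 1.41 m

Manning's equation rearranged: A R^(2/3) = nQ / (1·√S) = 0.023 × 2.66 / (√0.00084) = 2.111.
Trying y = 0.974 m: A R^(2/3) = 1.121 — short.
Trying y = 1.69 m: A R^(2/3) = 2.746 — over.
Trying y = 1.41 m: A R^(2/3) = 2.112 — ≈ 2.111.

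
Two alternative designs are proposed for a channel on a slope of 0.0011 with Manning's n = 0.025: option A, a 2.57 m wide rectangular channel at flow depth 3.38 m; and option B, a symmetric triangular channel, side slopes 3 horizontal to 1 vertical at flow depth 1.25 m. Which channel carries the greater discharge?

channel A

Channel A: Flow area A = b·y = 2.57 × 3.38 = 8.687 m². Wetted perimeter P = b + 2y = 2.57 + 2×3.38 = 9.33 m. Hydraulic radius R = A/P = 8.687/9.33 = 0.931 m. Q_A = (1/0.025)·8.687·0.931^(2/3)·√0.0011 = 10.99 m³/s.
Channel B: For a triangular section with side slope z = 3: A = zy² = 3×1.25² = 4.688 m²; P = 2y√(1+z²) = 2×1.25×3.162 = 7.906 m. Hydraulic radius R = A/P = 4.688/7.906 = 0.5929 m. Q_B = (1/0.025)·4.688·0.5929^(2/3)·√0.0011 = 4.389 m³/s.
Q_A = 10.99 m³/s vs Q_B = 4.389 m³/s, so channel A carries more.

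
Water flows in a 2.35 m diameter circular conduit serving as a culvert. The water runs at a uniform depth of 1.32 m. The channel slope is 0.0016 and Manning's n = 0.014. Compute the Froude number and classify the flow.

subcritical

For a circular section of diameter D = 2.35 m at depth y = 1.32 m, the central angle is θ = 2 arccos(1 − 2y/D) = 3.389 rad. Then A = (D²/8)(θ − sin θ) = 2.509 m² and P = Dθ/2 = 3.982 m.
Hydraulic radius R = A/P = 2.509/3.982 = 0.63 m.
V = (1/n) R^(2/3) √S = (1/0.014) × 0.63^(2/3) × √0.0016 = 2.1 m/s. Hydraulic depth D_h = A/T = 2.509/2.332 = 1.076 m.
Froude number Fr = V/√(g·D_h) = 2.1/√(9.81×1.076) = 0.646, which is less than 1, so the flow is subcritical.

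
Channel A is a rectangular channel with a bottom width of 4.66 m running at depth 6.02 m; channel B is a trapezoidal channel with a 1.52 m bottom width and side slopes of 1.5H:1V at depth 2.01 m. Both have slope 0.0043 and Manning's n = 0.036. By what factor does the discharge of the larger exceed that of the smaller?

4.24

Channel A: Flow area A = b·y = 4.66 × 6.02 = 28.05 m². Wetted perimeter P = b + 2y = 4.66 + 2×6.02 = 16.7 m. Hydraulic radius R = A/P = 28.05/16.7 = 1.68 m. Q_A = (1/0.036)·28.05·1.68^(2/3)·√0.0043 = 72.21 m³/s.
Channel B: With bottom width b = 1.52 m and side slope z = 1.5: A = (b + zy)y = (1.52 + 1.5×2.01)×2.01 = 9.115 m²; P = b + 2y√(1+z²) = 1.52 + 2×2.01×1.803 = 8.767 m. Hydraulic radius R = A/P = 9.115/8.767 = 1.04 m. Q_B = (1/0.036)·9.115·1.04^(2/3)·√0.0043 = 17.04 m³/s.
The larger discharge is 72.21 m³/s and the smaller is 17.04 m³/s; the ratio is 4.24.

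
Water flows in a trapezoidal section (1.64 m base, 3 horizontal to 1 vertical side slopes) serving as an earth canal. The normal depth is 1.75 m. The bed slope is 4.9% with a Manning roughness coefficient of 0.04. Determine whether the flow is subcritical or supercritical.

supercritical

With bottom width b = 1.64 m and side slope z = 3: A = (b + zy)y = (1.64 + 3×1.75)×1.75 = 12.06 m²; P = b + 2y√(1+z²) = 1.64 + 2×1.75×3.162 = 12.71 m.
Hydraulic radius R = A/P = 12.06/12.71 = 0.9488 m.
V = (1/n) R^(2/3) √S = (1/0.04) × 0.9488^(2/3) × √0.049 = 5.343 m/s. Hydraulic depth D_h = A/T = 12.06/12.14 = 0.9932 m.
Froude number Fr = V/√(g·D_h) = 5.343/√(9.81×0.9932) = 1.71, which is greater than 1, so the flow is supercritical.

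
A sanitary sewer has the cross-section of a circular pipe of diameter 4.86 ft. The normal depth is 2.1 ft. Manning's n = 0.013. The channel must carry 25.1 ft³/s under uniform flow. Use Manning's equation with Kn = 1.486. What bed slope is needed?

For a circular section of diameter D = 4.86 ft at depth y = 2.1 ft, the central angle is θ = 2 arccos(1 − 2y/D) = 2.869 rad. Then A = (D²/8)(θ − sin θ) = 7.677 ft² and P = Dθ/2 = 6.972 ft.
Hydraulic radius R = A/P = 7.677/6.972 = 1.101 ft.
From Manning's equation, S = [nQ / (1.486 A R^(2/3))]² = [0.013 × 25.1 / (1.486 × 7.677 × 1.101^(2/3))]² = 0.00072.

S = 0.00072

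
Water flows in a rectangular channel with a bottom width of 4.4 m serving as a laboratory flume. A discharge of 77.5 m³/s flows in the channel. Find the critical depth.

For a rectangular channel, critical depth y_c = (q²/g)^(1/3) where q = Q/b = 77.5/4.4 = 17.61 m²/s.
So y_c = (17.61²/9.81)^(1/3) = 3.16 m.

y_c = 3.16 m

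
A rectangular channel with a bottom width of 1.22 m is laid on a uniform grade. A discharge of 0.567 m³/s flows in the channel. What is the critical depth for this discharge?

For a rectangular channel, critical depth y_c = (q²/g)^(1/3) where q = Q/b = 0.567/1.22 = 0.4648 m²/s.
So y_c = (0.4648²/9.81)^(1/3) = 0.28 m.

y_c = 0.28 m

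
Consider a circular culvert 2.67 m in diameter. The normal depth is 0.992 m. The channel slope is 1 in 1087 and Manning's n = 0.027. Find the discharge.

Q = 1.41 m³/s

For a circular section of diameter D = 2.67 m at depth y = 0.992 m, the central angle is θ = 2 arccos(1 − 2y/D) = 2.622 rad. Then A = (D²/8)(θ − sin θ) = 1.894 m² and P = Dθ/2 = 3.5 m.
Hydraulic radius R = A/P = 1.894/3.5 = 0.5411 m.
Manning's equation: Q = (1/n) A R^(2/3) S^(1/2) = (1/0.027) × 1.894 × 0.5411^(2/3) × 0.00092^(1/2) = 1.41 m³/s.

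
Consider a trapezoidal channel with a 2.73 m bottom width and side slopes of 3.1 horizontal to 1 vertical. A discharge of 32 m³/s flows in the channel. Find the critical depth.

y_c = 1.47 m

At critical depth, Q² T / (g A³) = 1, i.e. A³/T = Q²/g = 32²/9.81 = 104.4.
At y = 1.88 m: A³/T = 289.5 — high.
At y = 1.08 m: A³/T = 30.01 — low.
At y = 1.47 m: A³/T = 103.8 — matches.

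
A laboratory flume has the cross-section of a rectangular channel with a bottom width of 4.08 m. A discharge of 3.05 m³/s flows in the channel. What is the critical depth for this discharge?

For a rectangular channel, critical depth y_c = (q²/g)^(1/3) where q = Q/b = 3.05/4.08 = 0.7475 m²/s.
So y_c = (0.7475²/9.81)^(1/3) = 0.385 m.

y_c = 0.385 m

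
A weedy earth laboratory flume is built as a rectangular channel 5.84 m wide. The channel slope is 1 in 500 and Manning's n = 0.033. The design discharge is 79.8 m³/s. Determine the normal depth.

Manning's equation rearranged: A R^(2/3) = nQ / (1·√S) = 0.033 × 79.8 / (√0.002) = 58.88.
At y = 5.56 m: A R^(2/3) = 50.06 — short.
At y = 6.35 m: A R^(2/3) = 58.87 — matches.

y_n = 6.35 m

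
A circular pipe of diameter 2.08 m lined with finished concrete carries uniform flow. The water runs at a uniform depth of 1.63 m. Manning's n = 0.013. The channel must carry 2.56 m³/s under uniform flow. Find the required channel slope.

For a circular section of diameter D = 2.08 m at depth y = 1.63 m, the central angle is θ = 2 arccos(1 − 2y/D) = 4.348 rad. Then A = (D²/8)(θ − sin θ) = 2.857 m² and P = Dθ/2 = 4.522 m.
Hydraulic radius R = A/P = 2.857/4.522 = 0.6317 m.
From Manning's equation, S = [nQ / (1 A R^(2/3))]² = [0.013 × 2.56 / (1 × 2.857 × 0.6317^(2/3))]² = 0.00025.

S = 0.00025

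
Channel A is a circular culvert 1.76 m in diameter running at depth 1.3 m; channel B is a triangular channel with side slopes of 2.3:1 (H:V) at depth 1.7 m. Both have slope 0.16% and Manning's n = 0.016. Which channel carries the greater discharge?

Channel A: For a circular section of diameter D = 1.76 m at depth y = 1.3 m, the central angle is θ = 2 arccos(1 − 2y/D) = 4.137 rad. Then A = (D²/8)(θ − sin θ) = 1.927 m² and P = Dθ/2 = 3.64 m. Hydraulic radius R = A/P = 1.927/3.64 = 0.5292 m. Q_A = (1/0.016)·1.927·0.5292^(2/3)·√0.0016 = 3.151 m³/s.
Channel B: For a triangular section with side slope z = 2.3: A = zy² = 2.3×1.7² = 6.647 m²; P = 2y√(1+z²) = 2×1.7×2.508 = 8.527 m. Hydraulic radius R = A/P = 6.647/8.527 = 0.7795 m. Q_B = (1/0.016)·6.647·0.7795^(2/3)·√0.0016 = 14.07 m³/s.
Q_A = 3.151 m³/s vs Q_B = 14.07 m³/s, so channel B carries more.

channel B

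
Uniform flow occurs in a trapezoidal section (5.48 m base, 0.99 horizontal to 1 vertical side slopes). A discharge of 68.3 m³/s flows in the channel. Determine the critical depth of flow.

y_c = 2.19 m

At critical depth, Q² T / (g A³) = 1, i.e. A³/T = Q²/g = 68.3²/9.81 = 475.5.
Trying y = 1.8 m: A³/T = 247 — short.
Trying y = 2.64 m: A³/T = 911.1 — over.
Trying y = 2.19 m: A³/T = 478.7 — close enough.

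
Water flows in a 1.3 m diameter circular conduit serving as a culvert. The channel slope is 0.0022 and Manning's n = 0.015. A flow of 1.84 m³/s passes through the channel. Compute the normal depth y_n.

y_n = 1 m

Manning's equation rearranged: A R^(2/3) = nQ / (1·√S) = 0.015 × 1.84 / (√0.0022) = 0.5884.
Try y = 1.21 m: A R^(2/3) = 0.6747 — too large.
Try y = 0.769 m: A R^(2/3) = 0.4124 — too small.
Try y = 1 m: A R^(2/3) = 0.5887 — close enough.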